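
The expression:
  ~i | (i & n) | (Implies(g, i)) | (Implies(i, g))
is always true.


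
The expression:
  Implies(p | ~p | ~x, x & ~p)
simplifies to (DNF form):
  x & ~p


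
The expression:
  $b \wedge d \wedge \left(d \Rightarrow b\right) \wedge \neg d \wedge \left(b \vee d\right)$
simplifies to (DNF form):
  $\text{False}$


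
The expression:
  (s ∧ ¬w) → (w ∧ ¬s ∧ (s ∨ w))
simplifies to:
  w ∨ ¬s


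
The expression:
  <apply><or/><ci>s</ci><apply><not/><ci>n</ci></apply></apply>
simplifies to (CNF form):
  <apply><or/><ci>s</ci><apply><not/><ci>n</ci></apply></apply>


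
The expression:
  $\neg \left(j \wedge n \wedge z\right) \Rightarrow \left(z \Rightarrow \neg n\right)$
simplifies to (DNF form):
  $j \vee \neg n \vee \neg z$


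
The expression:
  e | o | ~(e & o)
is always true.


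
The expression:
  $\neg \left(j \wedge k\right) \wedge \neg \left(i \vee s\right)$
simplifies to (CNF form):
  $\neg i \wedge \neg s \wedge \left(\neg j \vee \neg k\right)$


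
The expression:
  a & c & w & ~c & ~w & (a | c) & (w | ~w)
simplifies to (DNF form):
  False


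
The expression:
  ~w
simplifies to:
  ~w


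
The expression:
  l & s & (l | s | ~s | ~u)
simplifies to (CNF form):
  l & s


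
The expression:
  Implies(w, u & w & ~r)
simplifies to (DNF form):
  ~w | (u & ~r)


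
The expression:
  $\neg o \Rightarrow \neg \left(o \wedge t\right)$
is always true.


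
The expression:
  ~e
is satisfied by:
  {e: False}


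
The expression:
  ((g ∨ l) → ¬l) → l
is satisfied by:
  {l: True}


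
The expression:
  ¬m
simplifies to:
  ¬m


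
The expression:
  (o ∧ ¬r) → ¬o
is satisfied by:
  {r: True, o: False}
  {o: False, r: False}
  {o: True, r: True}


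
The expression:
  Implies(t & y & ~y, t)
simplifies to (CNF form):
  True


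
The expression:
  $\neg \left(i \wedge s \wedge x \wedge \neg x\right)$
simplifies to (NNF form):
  $\text{True}$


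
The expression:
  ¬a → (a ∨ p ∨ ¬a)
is always true.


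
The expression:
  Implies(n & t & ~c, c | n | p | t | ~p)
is always true.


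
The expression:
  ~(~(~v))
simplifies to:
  ~v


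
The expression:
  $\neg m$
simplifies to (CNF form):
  $\neg m$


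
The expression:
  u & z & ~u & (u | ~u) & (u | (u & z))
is never true.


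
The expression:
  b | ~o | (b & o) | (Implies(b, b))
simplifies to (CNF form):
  True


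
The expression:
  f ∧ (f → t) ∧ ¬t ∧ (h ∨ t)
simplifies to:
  False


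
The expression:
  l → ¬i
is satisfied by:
  {l: False, i: False}
  {i: True, l: False}
  {l: True, i: False}


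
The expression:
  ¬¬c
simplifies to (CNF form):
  c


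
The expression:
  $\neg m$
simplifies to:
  $\neg m$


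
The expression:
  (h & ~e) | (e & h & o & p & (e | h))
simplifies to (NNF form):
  h & (o | ~e) & (p | ~e)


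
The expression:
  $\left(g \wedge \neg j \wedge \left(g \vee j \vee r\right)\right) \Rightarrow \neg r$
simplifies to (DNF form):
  $j \vee \neg g \vee \neg r$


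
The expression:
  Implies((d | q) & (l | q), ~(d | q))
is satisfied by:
  {q: False, l: False, d: False}
  {d: True, q: False, l: False}
  {l: True, q: False, d: False}


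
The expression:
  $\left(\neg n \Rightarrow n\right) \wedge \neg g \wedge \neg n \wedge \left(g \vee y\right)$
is never true.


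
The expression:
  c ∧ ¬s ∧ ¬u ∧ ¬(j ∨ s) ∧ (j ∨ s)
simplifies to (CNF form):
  False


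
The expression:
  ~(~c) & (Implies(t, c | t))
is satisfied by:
  {c: True}


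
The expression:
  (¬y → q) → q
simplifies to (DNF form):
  q ∨ ¬y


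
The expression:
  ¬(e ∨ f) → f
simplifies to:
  e ∨ f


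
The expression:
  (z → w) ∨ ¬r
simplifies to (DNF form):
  w ∨ ¬r ∨ ¬z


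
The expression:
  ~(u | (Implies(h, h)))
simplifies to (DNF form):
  False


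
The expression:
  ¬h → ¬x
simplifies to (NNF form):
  h ∨ ¬x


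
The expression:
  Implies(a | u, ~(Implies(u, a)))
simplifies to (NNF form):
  ~a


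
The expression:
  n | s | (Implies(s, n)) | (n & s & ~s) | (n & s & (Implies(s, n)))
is always true.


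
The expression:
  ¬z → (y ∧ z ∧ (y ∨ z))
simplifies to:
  z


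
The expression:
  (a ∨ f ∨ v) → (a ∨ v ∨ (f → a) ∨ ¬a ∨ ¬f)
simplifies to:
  True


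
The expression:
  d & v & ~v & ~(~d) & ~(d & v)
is never true.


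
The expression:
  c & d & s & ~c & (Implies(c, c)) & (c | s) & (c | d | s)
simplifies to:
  False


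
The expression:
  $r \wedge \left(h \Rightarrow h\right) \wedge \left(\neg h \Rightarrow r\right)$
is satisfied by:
  {r: True}


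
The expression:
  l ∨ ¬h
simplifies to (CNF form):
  l ∨ ¬h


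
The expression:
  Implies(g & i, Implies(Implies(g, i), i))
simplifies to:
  True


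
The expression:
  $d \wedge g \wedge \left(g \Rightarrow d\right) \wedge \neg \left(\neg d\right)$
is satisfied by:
  {d: True, g: True}


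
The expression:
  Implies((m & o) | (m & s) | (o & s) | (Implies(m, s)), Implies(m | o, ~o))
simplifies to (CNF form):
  ~o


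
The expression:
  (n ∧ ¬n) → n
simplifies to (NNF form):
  True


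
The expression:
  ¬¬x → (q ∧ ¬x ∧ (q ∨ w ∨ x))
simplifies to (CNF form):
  ¬x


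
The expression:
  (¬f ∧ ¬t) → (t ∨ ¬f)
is always true.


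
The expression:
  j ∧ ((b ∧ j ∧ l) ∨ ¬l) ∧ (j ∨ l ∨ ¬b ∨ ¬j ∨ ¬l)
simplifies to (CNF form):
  j ∧ (b ∨ ¬l)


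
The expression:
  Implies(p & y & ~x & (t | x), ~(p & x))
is always true.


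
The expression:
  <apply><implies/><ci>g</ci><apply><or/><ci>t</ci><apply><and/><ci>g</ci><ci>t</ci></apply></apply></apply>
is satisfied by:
  {t: True, g: False}
  {g: False, t: False}
  {g: True, t: True}


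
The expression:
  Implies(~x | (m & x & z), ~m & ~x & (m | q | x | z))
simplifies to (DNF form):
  (q & ~m) | (x & ~z) | (z & ~m)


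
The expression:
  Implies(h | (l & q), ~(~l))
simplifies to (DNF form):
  l | ~h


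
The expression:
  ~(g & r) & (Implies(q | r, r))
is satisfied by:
  {q: False, g: False, r: False}
  {r: True, q: False, g: False}
  {g: True, q: False, r: False}
  {r: True, q: True, g: False}


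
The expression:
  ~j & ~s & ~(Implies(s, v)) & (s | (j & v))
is never true.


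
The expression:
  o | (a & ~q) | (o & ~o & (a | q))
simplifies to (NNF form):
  o | (a & ~q)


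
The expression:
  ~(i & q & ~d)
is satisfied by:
  {d: True, q: False, i: False}
  {q: False, i: False, d: False}
  {i: True, d: True, q: False}
  {i: True, q: False, d: False}
  {d: True, q: True, i: False}
  {q: True, d: False, i: False}
  {i: True, q: True, d: True}


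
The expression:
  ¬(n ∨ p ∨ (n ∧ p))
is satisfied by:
  {n: False, p: False}


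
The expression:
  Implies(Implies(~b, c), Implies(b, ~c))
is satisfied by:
  {c: False, b: False}
  {b: True, c: False}
  {c: True, b: False}


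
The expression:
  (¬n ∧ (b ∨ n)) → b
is always true.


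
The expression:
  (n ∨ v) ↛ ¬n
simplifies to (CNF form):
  n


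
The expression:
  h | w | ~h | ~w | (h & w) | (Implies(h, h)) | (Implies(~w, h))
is always true.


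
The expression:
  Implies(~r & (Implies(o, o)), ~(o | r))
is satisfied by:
  {r: True, o: False}
  {o: False, r: False}
  {o: True, r: True}


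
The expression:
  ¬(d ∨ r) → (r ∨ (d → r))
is always true.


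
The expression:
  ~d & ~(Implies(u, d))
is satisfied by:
  {u: True, d: False}


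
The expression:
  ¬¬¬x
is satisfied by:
  {x: False}


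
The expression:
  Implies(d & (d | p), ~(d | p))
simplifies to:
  ~d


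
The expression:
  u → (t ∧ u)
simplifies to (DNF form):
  t ∨ ¬u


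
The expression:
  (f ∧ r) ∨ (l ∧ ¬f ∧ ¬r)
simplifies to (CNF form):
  (f ∨ l) ∧ (f ∨ ¬r) ∧ (r ∨ ¬f)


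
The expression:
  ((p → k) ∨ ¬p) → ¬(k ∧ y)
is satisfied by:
  {k: False, y: False}
  {y: True, k: False}
  {k: True, y: False}


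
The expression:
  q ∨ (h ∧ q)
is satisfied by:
  {q: True}


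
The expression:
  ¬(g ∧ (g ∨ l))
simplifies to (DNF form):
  ¬g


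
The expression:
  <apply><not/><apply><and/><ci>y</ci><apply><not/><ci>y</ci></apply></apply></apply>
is always true.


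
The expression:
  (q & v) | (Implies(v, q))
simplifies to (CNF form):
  q | ~v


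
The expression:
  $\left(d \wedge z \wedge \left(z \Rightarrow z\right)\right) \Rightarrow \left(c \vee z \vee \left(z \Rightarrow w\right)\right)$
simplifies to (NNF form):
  $\text{True}$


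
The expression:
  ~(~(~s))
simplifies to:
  ~s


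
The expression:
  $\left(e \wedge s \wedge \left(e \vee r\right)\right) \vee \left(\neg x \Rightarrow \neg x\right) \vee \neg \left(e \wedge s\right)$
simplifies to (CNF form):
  $\text{True}$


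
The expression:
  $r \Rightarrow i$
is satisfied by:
  {i: True, r: False}
  {r: False, i: False}
  {r: True, i: True}


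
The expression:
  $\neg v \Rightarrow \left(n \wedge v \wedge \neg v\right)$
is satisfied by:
  {v: True}


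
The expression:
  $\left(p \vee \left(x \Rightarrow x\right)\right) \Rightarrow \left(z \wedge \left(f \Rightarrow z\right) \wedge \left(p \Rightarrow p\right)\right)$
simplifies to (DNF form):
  $z$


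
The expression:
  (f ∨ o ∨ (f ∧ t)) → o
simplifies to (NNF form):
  o ∨ ¬f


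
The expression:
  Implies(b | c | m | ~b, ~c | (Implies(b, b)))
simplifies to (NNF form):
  True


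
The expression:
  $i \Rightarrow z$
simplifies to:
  $z \vee \neg i$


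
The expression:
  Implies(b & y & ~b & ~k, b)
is always true.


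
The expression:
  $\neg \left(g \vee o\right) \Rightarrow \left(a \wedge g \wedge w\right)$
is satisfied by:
  {o: True, g: True}
  {o: True, g: False}
  {g: True, o: False}


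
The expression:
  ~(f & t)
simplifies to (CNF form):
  ~f | ~t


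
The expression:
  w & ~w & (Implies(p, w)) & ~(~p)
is never true.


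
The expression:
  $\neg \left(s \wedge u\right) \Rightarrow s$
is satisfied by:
  {s: True}


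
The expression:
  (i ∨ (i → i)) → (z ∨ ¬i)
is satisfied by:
  {z: True, i: False}
  {i: False, z: False}
  {i: True, z: True}


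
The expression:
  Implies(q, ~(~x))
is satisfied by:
  {x: True, q: False}
  {q: False, x: False}
  {q: True, x: True}


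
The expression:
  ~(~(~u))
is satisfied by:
  {u: False}


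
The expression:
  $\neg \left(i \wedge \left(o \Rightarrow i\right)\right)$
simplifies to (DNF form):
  $\neg i$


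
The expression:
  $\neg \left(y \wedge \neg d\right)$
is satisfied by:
  {d: True, y: False}
  {y: False, d: False}
  {y: True, d: True}


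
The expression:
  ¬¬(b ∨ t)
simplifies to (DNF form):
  b ∨ t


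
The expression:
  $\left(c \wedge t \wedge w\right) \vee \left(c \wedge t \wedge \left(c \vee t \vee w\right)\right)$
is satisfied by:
  {t: True, c: True}


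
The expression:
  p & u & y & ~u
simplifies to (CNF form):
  False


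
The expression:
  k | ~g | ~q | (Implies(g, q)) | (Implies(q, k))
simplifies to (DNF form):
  True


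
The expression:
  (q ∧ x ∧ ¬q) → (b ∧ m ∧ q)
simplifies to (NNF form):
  True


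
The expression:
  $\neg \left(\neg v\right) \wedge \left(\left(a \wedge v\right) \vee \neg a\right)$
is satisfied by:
  {v: True}


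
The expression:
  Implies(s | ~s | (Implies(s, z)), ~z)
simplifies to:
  ~z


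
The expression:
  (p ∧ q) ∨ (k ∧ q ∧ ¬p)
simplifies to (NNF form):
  q ∧ (k ∨ p)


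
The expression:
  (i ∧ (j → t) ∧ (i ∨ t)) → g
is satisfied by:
  {g: True, j: True, t: False, i: False}
  {g: True, t: False, j: False, i: False}
  {g: True, j: True, t: True, i: False}
  {g: True, t: True, j: False, i: False}
  {j: True, g: False, t: False, i: False}
  {g: False, t: False, j: False, i: False}
  {j: True, t: True, g: False, i: False}
  {t: True, g: False, j: False, i: False}
  {i: True, j: True, g: True, t: False}
  {i: True, g: True, t: False, j: False}
  {i: True, j: True, g: True, t: True}
  {i: True, g: True, t: True, j: False}
  {i: True, j: True, g: False, t: False}


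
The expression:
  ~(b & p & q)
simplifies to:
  ~b | ~p | ~q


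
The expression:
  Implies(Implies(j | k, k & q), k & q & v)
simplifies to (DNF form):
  (k & v) | (j & ~k) | (k & ~q)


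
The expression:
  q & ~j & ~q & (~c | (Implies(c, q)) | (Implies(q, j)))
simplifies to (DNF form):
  False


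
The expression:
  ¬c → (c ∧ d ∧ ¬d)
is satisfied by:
  {c: True}


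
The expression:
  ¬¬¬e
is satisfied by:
  {e: False}


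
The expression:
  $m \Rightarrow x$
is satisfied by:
  {x: True, m: False}
  {m: False, x: False}
  {m: True, x: True}


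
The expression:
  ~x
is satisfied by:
  {x: False}


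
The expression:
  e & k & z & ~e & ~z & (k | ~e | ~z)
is never true.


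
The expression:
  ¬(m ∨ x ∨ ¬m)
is never true.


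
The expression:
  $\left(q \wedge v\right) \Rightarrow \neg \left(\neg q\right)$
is always true.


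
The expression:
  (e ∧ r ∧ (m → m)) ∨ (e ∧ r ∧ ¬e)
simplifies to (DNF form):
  e ∧ r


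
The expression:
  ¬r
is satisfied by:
  {r: False}


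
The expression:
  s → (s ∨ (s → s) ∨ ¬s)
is always true.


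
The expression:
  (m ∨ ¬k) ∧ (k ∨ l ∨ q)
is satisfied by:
  {q: True, l: True, m: True, k: False}
  {q: True, l: True, m: False, k: False}
  {q: True, m: True, l: False, k: False}
  {q: True, m: False, l: False, k: False}
  {l: True, m: True, q: False, k: False}
  {l: True, q: False, m: False, k: False}
  {q: True, k: True, l: True, m: True}
  {q: True, k: True, m: True, l: False}
  {k: True, l: True, m: True, q: False}
  {k: True, m: True, l: False, q: False}


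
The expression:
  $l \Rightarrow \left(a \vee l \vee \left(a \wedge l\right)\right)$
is always true.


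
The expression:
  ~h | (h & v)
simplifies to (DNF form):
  v | ~h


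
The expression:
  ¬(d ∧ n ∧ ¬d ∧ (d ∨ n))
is always true.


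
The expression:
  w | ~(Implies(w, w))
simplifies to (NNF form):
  w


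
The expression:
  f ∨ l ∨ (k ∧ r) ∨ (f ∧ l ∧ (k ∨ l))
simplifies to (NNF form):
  f ∨ l ∨ (k ∧ r)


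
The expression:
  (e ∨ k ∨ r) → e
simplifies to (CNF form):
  (e ∨ ¬k) ∧ (e ∨ ¬r)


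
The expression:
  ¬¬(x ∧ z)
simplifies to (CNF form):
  x ∧ z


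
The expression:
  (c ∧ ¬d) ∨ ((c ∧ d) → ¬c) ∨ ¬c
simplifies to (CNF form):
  ¬c ∨ ¬d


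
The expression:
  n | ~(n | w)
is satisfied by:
  {n: True, w: False}
  {w: False, n: False}
  {w: True, n: True}


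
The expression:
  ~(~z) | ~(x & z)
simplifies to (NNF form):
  True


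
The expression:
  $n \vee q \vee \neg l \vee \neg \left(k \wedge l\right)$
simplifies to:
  $n \vee q \vee \neg k \vee \neg l$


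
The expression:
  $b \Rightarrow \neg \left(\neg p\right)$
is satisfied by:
  {p: True, b: False}
  {b: False, p: False}
  {b: True, p: True}


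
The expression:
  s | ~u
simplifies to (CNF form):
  s | ~u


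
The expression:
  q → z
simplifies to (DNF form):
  z ∨ ¬q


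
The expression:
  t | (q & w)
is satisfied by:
  {t: True, w: True, q: True}
  {t: True, w: True, q: False}
  {t: True, q: True, w: False}
  {t: True, q: False, w: False}
  {w: True, q: True, t: False}


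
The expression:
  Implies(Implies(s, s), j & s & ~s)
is never true.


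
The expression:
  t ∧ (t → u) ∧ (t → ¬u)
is never true.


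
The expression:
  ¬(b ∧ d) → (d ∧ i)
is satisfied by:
  {i: True, b: True, d: True}
  {i: True, d: True, b: False}
  {b: True, d: True, i: False}


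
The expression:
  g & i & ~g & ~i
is never true.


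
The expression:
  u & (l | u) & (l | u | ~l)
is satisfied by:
  {u: True}


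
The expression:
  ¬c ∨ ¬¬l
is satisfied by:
  {l: True, c: False}
  {c: False, l: False}
  {c: True, l: True}


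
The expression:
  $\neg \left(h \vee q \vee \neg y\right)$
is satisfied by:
  {y: True, q: False, h: False}


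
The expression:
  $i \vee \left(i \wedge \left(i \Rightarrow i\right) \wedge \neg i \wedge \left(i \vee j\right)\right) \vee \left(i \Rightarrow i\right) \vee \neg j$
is always true.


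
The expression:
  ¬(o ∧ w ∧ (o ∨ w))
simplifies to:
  ¬o ∨ ¬w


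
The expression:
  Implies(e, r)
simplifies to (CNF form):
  r | ~e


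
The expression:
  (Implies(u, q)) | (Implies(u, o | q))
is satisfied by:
  {q: True, o: True, u: False}
  {q: True, o: False, u: False}
  {o: True, q: False, u: False}
  {q: False, o: False, u: False}
  {q: True, u: True, o: True}
  {q: True, u: True, o: False}
  {u: True, o: True, q: False}


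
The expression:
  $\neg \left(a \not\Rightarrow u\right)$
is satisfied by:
  {u: True, a: False}
  {a: False, u: False}
  {a: True, u: True}


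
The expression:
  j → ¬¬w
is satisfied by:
  {w: True, j: False}
  {j: False, w: False}
  {j: True, w: True}


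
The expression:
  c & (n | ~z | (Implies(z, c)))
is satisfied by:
  {c: True}


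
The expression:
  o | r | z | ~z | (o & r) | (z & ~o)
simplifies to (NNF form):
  True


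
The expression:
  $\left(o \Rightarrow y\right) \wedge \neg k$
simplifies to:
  $\neg k \wedge \left(y \vee \neg o\right)$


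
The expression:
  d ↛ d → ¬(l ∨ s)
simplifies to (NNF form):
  True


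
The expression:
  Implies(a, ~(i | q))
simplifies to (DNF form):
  ~a | (~i & ~q)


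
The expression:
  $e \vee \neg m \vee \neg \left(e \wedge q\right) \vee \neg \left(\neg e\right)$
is always true.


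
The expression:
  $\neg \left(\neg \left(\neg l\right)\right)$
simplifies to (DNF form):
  $\neg l$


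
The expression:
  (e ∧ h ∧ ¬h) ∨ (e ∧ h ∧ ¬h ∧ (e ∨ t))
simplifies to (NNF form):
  False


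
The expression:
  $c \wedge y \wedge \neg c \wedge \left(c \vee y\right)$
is never true.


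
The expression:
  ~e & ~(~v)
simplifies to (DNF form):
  v & ~e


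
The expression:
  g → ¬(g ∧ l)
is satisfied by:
  {l: False, g: False}
  {g: True, l: False}
  {l: True, g: False}


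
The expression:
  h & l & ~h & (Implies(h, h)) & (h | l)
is never true.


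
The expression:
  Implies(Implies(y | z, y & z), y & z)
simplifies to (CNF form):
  y | z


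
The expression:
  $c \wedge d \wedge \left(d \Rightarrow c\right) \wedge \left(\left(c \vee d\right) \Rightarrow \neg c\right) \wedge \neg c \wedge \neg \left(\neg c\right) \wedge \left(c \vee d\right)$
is never true.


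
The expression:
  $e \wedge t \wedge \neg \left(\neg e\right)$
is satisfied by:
  {t: True, e: True}


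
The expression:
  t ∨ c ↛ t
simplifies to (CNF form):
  c ∨ t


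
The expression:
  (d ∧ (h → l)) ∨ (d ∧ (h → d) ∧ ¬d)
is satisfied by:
  {l: True, d: True, h: False}
  {d: True, h: False, l: False}
  {l: True, h: True, d: True}


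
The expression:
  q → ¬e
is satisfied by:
  {e: False, q: False}
  {q: True, e: False}
  {e: True, q: False}


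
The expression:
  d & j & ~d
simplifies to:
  False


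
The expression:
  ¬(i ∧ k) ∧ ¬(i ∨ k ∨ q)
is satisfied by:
  {q: False, i: False, k: False}


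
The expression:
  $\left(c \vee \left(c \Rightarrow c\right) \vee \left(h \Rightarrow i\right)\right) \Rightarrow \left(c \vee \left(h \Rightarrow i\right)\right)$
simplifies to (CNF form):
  $c \vee i \vee \neg h$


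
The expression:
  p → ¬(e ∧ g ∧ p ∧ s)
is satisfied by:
  {s: False, e: False, p: False, g: False}
  {g: True, s: False, e: False, p: False}
  {p: True, s: False, e: False, g: False}
  {g: True, p: True, s: False, e: False}
  {e: True, g: False, s: False, p: False}
  {g: True, e: True, s: False, p: False}
  {p: True, e: True, g: False, s: False}
  {g: True, p: True, e: True, s: False}
  {s: True, p: False, e: False, g: False}
  {g: True, s: True, p: False, e: False}
  {p: True, s: True, g: False, e: False}
  {g: True, p: True, s: True, e: False}
  {e: True, s: True, p: False, g: False}
  {g: True, e: True, s: True, p: False}
  {p: True, e: True, s: True, g: False}


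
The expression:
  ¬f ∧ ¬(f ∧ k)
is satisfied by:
  {f: False}


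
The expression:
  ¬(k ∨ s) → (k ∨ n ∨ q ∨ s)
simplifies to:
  k ∨ n ∨ q ∨ s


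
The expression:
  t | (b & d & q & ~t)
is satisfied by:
  {d: True, t: True, b: True, q: True}
  {d: True, t: True, b: True, q: False}
  {d: True, t: True, q: True, b: False}
  {d: True, t: True, q: False, b: False}
  {t: True, b: True, q: True, d: False}
  {t: True, b: True, q: False, d: False}
  {t: True, b: False, q: True, d: False}
  {t: True, b: False, q: False, d: False}
  {d: True, b: True, q: True, t: False}


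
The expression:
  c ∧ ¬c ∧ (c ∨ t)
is never true.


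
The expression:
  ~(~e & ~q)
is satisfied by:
  {q: True, e: True}
  {q: True, e: False}
  {e: True, q: False}


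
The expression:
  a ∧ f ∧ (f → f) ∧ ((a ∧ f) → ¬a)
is never true.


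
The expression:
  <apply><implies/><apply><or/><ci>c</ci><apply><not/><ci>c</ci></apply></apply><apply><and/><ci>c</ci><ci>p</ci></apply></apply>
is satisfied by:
  {c: True, p: True}


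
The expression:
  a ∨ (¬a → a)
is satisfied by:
  {a: True}


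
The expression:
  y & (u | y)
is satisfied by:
  {y: True}


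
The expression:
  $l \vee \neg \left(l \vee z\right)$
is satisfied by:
  {l: True, z: False}
  {z: False, l: False}
  {z: True, l: True}


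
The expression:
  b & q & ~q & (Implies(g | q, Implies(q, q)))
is never true.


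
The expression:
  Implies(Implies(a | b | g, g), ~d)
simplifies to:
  ~d | (a & ~g) | (b & ~g)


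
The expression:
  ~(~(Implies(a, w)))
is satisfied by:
  {w: True, a: False}
  {a: False, w: False}
  {a: True, w: True}


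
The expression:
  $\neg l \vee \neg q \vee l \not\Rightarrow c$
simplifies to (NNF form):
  $\neg c \vee \neg l \vee \neg q$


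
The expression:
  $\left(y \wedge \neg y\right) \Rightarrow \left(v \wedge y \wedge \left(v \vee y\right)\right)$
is always true.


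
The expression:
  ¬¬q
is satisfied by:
  {q: True}


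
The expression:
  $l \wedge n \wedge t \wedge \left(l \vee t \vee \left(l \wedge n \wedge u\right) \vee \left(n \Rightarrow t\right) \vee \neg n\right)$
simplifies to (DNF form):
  $l \wedge n \wedge t$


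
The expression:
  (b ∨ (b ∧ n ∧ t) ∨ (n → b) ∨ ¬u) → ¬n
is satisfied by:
  {u: True, b: False, n: False}
  {b: False, n: False, u: False}
  {u: True, b: True, n: False}
  {b: True, u: False, n: False}
  {n: True, u: True, b: False}


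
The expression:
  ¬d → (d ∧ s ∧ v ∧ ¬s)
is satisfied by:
  {d: True}


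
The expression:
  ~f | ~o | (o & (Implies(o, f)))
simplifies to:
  True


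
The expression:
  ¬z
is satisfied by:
  {z: False}


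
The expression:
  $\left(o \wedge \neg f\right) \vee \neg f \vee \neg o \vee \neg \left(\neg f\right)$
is always true.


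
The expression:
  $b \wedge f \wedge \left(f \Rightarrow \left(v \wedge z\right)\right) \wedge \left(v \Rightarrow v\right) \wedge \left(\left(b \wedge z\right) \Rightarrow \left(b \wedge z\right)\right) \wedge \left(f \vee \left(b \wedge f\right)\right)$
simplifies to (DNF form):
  $b \wedge f \wedge v \wedge z$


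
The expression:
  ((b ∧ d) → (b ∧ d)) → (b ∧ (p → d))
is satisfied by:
  {d: True, b: True, p: False}
  {b: True, p: False, d: False}
  {d: True, p: True, b: True}


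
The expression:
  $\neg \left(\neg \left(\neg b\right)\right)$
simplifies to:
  $\neg b$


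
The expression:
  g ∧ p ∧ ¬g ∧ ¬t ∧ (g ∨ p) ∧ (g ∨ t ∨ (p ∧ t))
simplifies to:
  False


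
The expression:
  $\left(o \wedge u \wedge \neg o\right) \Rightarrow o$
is always true.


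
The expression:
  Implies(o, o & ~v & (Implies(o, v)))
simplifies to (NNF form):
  ~o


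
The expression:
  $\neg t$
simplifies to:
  $\neg t$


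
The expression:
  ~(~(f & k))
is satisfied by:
  {f: True, k: True}


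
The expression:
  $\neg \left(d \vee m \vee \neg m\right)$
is never true.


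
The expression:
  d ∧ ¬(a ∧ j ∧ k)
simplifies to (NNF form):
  d ∧ (¬a ∨ ¬j ∨ ¬k)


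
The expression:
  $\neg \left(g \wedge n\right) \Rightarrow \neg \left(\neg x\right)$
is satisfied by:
  {n: True, x: True, g: True}
  {n: True, x: True, g: False}
  {x: True, g: True, n: False}
  {x: True, g: False, n: False}
  {n: True, g: True, x: False}


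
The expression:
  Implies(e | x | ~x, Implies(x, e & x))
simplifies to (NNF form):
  e | ~x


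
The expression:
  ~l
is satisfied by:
  {l: False}


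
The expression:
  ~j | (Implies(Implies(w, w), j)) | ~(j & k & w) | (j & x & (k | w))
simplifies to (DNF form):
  True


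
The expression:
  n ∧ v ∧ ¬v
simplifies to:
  False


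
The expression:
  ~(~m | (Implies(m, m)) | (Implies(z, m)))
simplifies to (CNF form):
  False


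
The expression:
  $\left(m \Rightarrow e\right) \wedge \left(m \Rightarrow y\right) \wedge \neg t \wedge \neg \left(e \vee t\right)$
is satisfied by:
  {e: False, t: False, m: False}


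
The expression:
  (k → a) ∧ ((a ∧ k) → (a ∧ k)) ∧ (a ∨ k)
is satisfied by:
  {a: True}


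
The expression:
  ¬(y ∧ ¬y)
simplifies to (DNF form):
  True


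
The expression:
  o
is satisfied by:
  {o: True}


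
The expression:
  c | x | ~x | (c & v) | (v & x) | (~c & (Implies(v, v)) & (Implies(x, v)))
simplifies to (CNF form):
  True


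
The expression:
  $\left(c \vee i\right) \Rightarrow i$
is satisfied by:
  {i: True, c: False}
  {c: False, i: False}
  {c: True, i: True}


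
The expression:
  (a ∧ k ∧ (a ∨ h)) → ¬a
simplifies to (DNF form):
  ¬a ∨ ¬k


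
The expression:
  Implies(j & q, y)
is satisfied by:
  {y: True, q: False, j: False}
  {q: False, j: False, y: False}
  {j: True, y: True, q: False}
  {j: True, q: False, y: False}
  {y: True, q: True, j: False}
  {q: True, y: False, j: False}
  {j: True, q: True, y: True}


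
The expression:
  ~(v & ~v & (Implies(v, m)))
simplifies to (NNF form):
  True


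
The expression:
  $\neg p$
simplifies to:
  $\neg p$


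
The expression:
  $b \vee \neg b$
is always true.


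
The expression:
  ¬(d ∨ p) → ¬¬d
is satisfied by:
  {d: True, p: True}
  {d: True, p: False}
  {p: True, d: False}


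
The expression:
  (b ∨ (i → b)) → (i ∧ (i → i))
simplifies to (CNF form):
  i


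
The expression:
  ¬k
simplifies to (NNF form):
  ¬k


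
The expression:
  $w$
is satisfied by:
  {w: True}


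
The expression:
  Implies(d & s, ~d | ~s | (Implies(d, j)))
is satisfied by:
  {j: True, s: False, d: False}
  {s: False, d: False, j: False}
  {j: True, d: True, s: False}
  {d: True, s: False, j: False}
  {j: True, s: True, d: False}
  {s: True, j: False, d: False}
  {j: True, d: True, s: True}


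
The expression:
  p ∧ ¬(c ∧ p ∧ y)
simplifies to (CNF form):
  p ∧ (¬c ∨ ¬y)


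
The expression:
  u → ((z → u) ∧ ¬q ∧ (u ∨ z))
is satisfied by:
  {u: False, q: False}
  {q: True, u: False}
  {u: True, q: False}


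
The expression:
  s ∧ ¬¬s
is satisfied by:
  {s: True}


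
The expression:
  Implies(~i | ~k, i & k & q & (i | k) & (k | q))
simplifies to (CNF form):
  i & k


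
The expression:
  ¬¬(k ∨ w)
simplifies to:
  k ∨ w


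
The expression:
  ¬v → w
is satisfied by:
  {v: True, w: True}
  {v: True, w: False}
  {w: True, v: False}


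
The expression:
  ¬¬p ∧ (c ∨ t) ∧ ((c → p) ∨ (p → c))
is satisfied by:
  {p: True, t: True, c: True}
  {p: True, t: True, c: False}
  {p: True, c: True, t: False}


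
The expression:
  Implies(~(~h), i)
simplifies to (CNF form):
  i | ~h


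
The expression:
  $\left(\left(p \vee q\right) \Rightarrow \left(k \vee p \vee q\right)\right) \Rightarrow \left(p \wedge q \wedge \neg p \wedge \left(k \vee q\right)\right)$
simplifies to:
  $\text{False}$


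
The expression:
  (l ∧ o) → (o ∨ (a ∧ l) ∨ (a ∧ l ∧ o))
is always true.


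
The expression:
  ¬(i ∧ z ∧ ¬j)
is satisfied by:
  {j: True, z: False, i: False}
  {j: False, z: False, i: False}
  {i: True, j: True, z: False}
  {i: True, j: False, z: False}
  {z: True, j: True, i: False}
  {z: True, j: False, i: False}
  {z: True, i: True, j: True}


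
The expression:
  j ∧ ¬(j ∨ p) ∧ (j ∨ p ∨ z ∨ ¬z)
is never true.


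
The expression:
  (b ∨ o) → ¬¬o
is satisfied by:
  {o: True, b: False}
  {b: False, o: False}
  {b: True, o: True}


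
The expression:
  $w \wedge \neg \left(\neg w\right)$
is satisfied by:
  {w: True}


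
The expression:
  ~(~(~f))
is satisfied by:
  {f: False}


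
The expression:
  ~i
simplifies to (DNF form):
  ~i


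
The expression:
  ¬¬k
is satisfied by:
  {k: True}


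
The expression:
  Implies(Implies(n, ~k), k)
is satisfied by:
  {k: True}


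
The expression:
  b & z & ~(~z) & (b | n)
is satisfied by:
  {z: True, b: True}


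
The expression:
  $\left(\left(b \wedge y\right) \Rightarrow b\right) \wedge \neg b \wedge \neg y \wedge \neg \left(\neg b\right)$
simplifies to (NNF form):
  $\text{False}$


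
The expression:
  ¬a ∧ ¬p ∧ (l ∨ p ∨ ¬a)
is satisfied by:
  {p: False, a: False}


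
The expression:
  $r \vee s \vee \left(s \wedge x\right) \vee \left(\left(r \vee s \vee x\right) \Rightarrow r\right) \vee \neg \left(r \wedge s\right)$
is always true.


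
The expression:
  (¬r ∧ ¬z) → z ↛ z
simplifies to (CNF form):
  r ∨ z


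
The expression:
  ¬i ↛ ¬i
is never true.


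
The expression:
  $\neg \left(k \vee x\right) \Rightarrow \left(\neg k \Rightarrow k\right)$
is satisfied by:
  {x: True, k: True}
  {x: True, k: False}
  {k: True, x: False}


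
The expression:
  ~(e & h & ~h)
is always true.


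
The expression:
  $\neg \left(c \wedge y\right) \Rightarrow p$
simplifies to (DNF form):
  $p \vee \left(c \wedge y\right)$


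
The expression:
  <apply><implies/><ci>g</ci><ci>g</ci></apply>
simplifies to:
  <true/>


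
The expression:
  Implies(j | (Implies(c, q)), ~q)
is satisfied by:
  {q: False}


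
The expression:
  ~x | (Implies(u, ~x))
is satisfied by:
  {u: False, x: False}
  {x: True, u: False}
  {u: True, x: False}


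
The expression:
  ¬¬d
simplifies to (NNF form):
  d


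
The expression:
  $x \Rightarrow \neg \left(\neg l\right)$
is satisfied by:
  {l: True, x: False}
  {x: False, l: False}
  {x: True, l: True}


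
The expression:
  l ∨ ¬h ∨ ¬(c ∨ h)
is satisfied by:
  {l: True, h: False}
  {h: False, l: False}
  {h: True, l: True}


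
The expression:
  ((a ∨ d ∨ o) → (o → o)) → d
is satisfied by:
  {d: True}


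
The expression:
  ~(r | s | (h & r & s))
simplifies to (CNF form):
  ~r & ~s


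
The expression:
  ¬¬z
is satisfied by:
  {z: True}


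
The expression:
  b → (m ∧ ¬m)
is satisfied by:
  {b: False}


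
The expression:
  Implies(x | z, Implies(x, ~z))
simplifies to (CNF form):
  ~x | ~z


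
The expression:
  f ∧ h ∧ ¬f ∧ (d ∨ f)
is never true.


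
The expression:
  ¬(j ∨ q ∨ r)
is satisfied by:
  {q: False, r: False, j: False}


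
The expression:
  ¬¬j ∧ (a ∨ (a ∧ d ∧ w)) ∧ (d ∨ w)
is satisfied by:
  {a: True, j: True, d: True, w: True}
  {a: True, j: True, d: True, w: False}
  {a: True, j: True, w: True, d: False}


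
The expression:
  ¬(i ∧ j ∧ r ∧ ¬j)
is always true.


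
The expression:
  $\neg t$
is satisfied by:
  {t: False}


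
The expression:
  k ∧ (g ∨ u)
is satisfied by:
  {u: True, g: True, k: True}
  {u: True, k: True, g: False}
  {g: True, k: True, u: False}


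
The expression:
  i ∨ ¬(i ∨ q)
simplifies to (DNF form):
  i ∨ ¬q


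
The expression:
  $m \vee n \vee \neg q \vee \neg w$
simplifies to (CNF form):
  $m \vee n \vee \neg q \vee \neg w$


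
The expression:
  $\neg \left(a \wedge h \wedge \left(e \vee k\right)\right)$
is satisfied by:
  {k: False, h: False, a: False, e: False}
  {e: True, k: False, h: False, a: False}
  {k: True, e: False, h: False, a: False}
  {e: True, k: True, h: False, a: False}
  {a: True, e: False, k: False, h: False}
  {a: True, e: True, k: False, h: False}
  {a: True, k: True, e: False, h: False}
  {a: True, e: True, k: True, h: False}
  {h: True, a: False, k: False, e: False}
  {h: True, e: True, a: False, k: False}
  {h: True, k: True, a: False, e: False}
  {e: True, h: True, k: True, a: False}
  {h: True, a: True, e: False, k: False}


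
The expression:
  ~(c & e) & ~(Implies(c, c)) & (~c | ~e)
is never true.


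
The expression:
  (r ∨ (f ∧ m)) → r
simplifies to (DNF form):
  r ∨ ¬f ∨ ¬m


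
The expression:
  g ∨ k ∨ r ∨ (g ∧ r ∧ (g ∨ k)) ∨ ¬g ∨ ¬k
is always true.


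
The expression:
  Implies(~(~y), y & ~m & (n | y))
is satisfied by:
  {m: False, y: False}
  {y: True, m: False}
  {m: True, y: False}


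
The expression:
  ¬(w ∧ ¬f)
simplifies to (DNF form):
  f ∨ ¬w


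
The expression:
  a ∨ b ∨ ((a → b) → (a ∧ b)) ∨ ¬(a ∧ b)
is always true.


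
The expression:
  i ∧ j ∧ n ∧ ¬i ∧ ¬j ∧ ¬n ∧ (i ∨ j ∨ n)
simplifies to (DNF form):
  False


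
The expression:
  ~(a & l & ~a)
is always true.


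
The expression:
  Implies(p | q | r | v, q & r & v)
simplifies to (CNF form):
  (q | ~p) & (q | ~v) & (r | ~q) & (v | ~r)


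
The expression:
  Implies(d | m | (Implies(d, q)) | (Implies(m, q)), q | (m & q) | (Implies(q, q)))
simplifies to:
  True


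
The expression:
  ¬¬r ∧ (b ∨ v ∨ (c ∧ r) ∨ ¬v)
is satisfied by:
  {r: True}


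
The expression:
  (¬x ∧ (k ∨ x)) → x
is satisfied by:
  {x: True, k: False}
  {k: False, x: False}
  {k: True, x: True}


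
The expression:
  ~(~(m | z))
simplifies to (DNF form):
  m | z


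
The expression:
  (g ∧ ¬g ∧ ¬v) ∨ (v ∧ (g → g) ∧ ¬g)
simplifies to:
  v ∧ ¬g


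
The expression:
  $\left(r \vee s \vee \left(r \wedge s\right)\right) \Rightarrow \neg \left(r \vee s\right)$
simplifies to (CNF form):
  $\neg r \wedge \neg s$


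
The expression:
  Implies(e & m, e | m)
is always true.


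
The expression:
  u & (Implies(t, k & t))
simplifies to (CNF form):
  u & (k | ~t)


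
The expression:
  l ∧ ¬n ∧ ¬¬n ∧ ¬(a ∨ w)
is never true.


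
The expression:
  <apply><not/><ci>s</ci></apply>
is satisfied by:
  {s: False}


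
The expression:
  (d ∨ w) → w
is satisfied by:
  {w: True, d: False}
  {d: False, w: False}
  {d: True, w: True}


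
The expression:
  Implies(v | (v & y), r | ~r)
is always true.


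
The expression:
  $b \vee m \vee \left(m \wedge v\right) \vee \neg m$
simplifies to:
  $\text{True}$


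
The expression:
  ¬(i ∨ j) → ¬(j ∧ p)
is always true.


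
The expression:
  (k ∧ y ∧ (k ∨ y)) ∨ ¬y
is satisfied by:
  {k: True, y: False}
  {y: False, k: False}
  {y: True, k: True}


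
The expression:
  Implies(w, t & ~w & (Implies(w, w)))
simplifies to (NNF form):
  ~w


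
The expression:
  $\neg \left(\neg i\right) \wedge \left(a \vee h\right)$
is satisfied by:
  {i: True, a: True, h: True}
  {i: True, a: True, h: False}
  {i: True, h: True, a: False}


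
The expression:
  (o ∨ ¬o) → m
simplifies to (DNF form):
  m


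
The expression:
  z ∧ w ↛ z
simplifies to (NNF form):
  False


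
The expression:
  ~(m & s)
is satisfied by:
  {s: False, m: False}
  {m: True, s: False}
  {s: True, m: False}


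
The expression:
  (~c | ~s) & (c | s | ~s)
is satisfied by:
  {s: False, c: False}
  {c: True, s: False}
  {s: True, c: False}


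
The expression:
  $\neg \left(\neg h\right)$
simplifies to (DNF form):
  $h$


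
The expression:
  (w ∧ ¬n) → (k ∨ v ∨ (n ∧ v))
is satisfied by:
  {n: True, k: True, v: True, w: False}
  {n: True, k: True, w: False, v: False}
  {n: True, v: True, w: False, k: False}
  {n: True, w: False, v: False, k: False}
  {k: True, v: True, w: False, n: False}
  {k: True, w: False, v: False, n: False}
  {v: True, k: False, w: False, n: False}
  {k: False, w: False, v: False, n: False}
  {k: True, n: True, w: True, v: True}
  {k: True, n: True, w: True, v: False}
  {n: True, w: True, v: True, k: False}
  {n: True, w: True, k: False, v: False}
  {v: True, w: True, k: True, n: False}
  {w: True, k: True, n: False, v: False}
  {w: True, v: True, n: False, k: False}


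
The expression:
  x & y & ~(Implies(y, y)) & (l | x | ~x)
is never true.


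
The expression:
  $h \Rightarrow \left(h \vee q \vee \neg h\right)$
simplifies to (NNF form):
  $\text{True}$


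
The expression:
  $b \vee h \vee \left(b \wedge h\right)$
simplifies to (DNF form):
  $b \vee h$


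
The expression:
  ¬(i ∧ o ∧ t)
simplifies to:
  ¬i ∨ ¬o ∨ ¬t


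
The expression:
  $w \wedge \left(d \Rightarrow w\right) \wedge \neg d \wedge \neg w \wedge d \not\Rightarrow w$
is never true.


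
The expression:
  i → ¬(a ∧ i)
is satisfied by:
  {a: False, i: False}
  {i: True, a: False}
  {a: True, i: False}


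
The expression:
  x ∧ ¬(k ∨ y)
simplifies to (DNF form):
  x ∧ ¬k ∧ ¬y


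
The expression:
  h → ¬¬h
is always true.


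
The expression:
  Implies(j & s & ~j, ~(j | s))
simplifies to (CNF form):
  True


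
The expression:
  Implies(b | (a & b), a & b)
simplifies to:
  a | ~b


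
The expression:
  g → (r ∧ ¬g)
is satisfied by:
  {g: False}


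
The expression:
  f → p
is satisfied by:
  {p: True, f: False}
  {f: False, p: False}
  {f: True, p: True}


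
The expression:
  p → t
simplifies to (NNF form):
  t ∨ ¬p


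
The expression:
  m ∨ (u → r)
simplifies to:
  m ∨ r ∨ ¬u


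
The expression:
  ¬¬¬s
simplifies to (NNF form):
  ¬s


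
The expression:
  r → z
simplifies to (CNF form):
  z ∨ ¬r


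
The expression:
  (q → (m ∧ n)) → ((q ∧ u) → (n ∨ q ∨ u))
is always true.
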